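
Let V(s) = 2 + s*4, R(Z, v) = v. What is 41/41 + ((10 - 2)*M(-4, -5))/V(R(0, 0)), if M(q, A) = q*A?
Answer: 81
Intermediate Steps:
V(s) = 2 + 4*s
M(q, A) = A*q
41/41 + ((10 - 2)*M(-4, -5))/V(R(0, 0)) = 41/41 + ((10 - 2)*(-5*(-4)))/(2 + 4*0) = 41*(1/41) + (8*20)/(2 + 0) = 1 + 160/2 = 1 + 160*(½) = 1 + 80 = 81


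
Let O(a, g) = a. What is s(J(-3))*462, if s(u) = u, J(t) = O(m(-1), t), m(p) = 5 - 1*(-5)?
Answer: 4620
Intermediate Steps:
m(p) = 10 (m(p) = 5 + 5 = 10)
J(t) = 10
s(J(-3))*462 = 10*462 = 4620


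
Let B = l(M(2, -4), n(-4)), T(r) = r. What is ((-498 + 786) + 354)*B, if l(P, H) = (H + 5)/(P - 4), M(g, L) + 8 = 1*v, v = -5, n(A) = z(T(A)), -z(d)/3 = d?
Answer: -642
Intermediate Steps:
z(d) = -3*d
n(A) = -3*A
M(g, L) = -13 (M(g, L) = -8 + 1*(-5) = -8 - 5 = -13)
l(P, H) = (5 + H)/(-4 + P)
B = -1 (B = (5 - 3*(-4))/(-4 - 13) = (5 + 12)/(-17) = -1/17*17 = -1)
((-498 + 786) + 354)*B = ((-498 + 786) + 354)*(-1) = (288 + 354)*(-1) = 642*(-1) = -642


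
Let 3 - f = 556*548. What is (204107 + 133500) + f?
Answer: 32922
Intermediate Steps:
f = -304685 (f = 3 - 556*548 = 3 - 1*304688 = 3 - 304688 = -304685)
(204107 + 133500) + f = (204107 + 133500) - 304685 = 337607 - 304685 = 32922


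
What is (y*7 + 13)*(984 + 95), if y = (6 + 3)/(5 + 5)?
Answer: 208247/10 ≈ 20825.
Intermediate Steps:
y = 9/10 ≈ 0.90000
(y*7 + 13)*(984 + 95) = ((9/10)*7 + 13)*(984 + 95) = (63/10 + 13)*1079 = (193/10)*1079 = 208247/10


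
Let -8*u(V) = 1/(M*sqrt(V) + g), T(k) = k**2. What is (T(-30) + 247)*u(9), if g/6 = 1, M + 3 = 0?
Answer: 1147/24 ≈ 47.792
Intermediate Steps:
M = -3 (M = -3 + 0 = -3)
g = 6 (g = 6*1 = 6)
u(V) = -1/(8*(6 - 3*sqrt(V))) (u(V) = -1/(8*(-3*sqrt(V) + 6)) = -1/(8*(6 - 3*sqrt(V))))
(T(-30) + 247)*u(9) = ((-30)**2 + 247)*(1/(24*(-2 + sqrt(9)))) = (900 + 247)*(1/(24*(-2 + 3))) = 1147*((1/24)/1) = 1147*((1/24)*1) = 1147*(1/24) = 1147/24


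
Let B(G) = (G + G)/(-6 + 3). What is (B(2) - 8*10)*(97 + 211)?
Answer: -75152/3 ≈ -25051.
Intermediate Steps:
B(G) = -2*G/3 (B(G) = (2*G)/(-3) = (2*G)*(-1/3) = -2*G/3)
(B(2) - 8*10)*(97 + 211) = (-2/3*2 - 8*10)*(97 + 211) = (-4/3 - 80)*308 = -244/3*308 = -75152/3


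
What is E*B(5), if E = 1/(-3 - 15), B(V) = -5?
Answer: 5/18 ≈ 0.27778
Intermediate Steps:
E = -1/18 (E = 1/(-18) = -1/18 ≈ -0.055556)
E*B(5) = -1/18*(-5) = 5/18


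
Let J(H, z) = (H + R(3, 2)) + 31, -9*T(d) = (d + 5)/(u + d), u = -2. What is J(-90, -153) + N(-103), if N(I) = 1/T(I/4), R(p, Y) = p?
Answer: -5647/83 ≈ -68.036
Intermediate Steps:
T(d) = -(5 + d)/(9*(-2 + d)) (T(d) = -(d + 5)/(9*(-2 + d)) = -(5 + d)/(9*(-2 + d)))
N(I) = 9*(-2 + I/4)/(-5 - I/4) (N(I) = 1/((-5 - I/4)/(9*(-2 + I/4))) = 9*(-2 + I/4)/(-5 - I/4))
J(H, z) = 34 + H (J(H, z) = (H + 3) + 31 = (3 + H) + 31 = 34 + H)
J(-90, -153) + N(-103) = (34 - 90) + 9*(8 - 1*(-103))/(20 - 103) = -56 + 9*(8 + 103)/(-83) = -56 + 9*(-1/83)*111 = -56 - 999/83 = -5647/83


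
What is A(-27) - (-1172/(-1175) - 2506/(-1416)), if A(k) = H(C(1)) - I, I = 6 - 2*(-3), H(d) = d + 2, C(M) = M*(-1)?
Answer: -11452951/831900 ≈ -13.767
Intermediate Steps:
C(M) = -M
H(d) = 2 + d
I = 12 (I = 6 + 6 = 12)
A(k) = -11 (A(k) = (2 - 1*1) - 1*12 = (2 - 1) - 12 = 1 - 12 = -11)
A(-27) - (-1172/(-1175) - 2506/(-1416)) = -11 - (-1172/(-1175) - 2506/(-1416)) = -11 - (-1172*(-1/1175) - 2506*(-1/1416)) = -11 - (1172/1175 + 1253/708) = -11 - 1*2302051/831900 = -11 - 2302051/831900 = -11452951/831900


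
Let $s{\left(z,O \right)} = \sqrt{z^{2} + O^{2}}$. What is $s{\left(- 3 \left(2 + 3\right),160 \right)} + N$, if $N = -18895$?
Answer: $-18895 + 5 \sqrt{1033} \approx -18734.0$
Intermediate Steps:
$s{\left(z,O \right)} = \sqrt{O^{2} + z^{2}}$
$s{\left(- 3 \left(2 + 3\right),160 \right)} + N = \sqrt{160^{2} + \left(- 3 \left(2 + 3\right)\right)^{2}} - 18895 = \sqrt{25600 + \left(\left(-3\right) 5\right)^{2}} - 18895 = \sqrt{25600 + \left(-15\right)^{2}} - 18895 = \sqrt{25600 + 225} - 18895 = \sqrt{25825} - 18895 = 5 \sqrt{1033} - 18895 = -18895 + 5 \sqrt{1033}$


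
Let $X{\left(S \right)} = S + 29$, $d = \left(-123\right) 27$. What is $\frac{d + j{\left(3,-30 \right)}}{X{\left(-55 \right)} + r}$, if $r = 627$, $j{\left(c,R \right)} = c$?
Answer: $- \frac{3318}{601} \approx -5.5208$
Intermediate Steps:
$d = -3321$
$X{\left(S \right)} = 29 + S$
$\frac{d + j{\left(3,-30 \right)}}{X{\left(-55 \right)} + r} = \frac{-3321 + 3}{\left(29 - 55\right) + 627} = - \frac{3318}{-26 + 627} = - \frac{3318}{601}$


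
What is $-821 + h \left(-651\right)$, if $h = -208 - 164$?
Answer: $241351$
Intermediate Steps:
$h = -372$
$-821 + h \left(-651\right) = -821 - -242172 = -821 + 242172 = 241351$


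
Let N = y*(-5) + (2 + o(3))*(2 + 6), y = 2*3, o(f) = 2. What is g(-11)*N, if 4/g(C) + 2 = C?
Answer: -8/13 ≈ -0.61539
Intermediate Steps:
y = 6
g(C) = 4/(-2 + C)
N = 2 (N = 6*(-5) + (2 + 2)*(2 + 6) = -30 + 4*8 = -30 + 32 = 2)
g(-11)*N = (4/(-2 - 11))*2 = (4/(-13))*2 = (4*(-1/13))*2 = -4/13*2 = -8/13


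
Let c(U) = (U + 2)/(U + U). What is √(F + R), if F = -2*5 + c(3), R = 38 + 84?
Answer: √4062/6 ≈ 10.622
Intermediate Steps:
c(U) = (2 + U)/(2*U) (c(U) = (2 + U)/((2*U)) = (2 + U)*(1/(2*U)) = (2 + U)/(2*U))
R = 122
F = -55/6 (F = -2*5 + (½)*(2 + 3)/3 = -10 + (½)*(⅓)*5 = -10 + ⅚ = -55/6 ≈ -9.1667)
√(F + R) = √(-55/6 + 122) = √(677/6) = √4062/6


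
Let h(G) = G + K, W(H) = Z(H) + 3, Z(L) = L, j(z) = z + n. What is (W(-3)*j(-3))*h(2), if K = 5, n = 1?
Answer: 0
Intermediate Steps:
j(z) = 1 + z (j(z) = z + 1 = 1 + z)
W(H) = 3 + H (W(H) = H + 3 = 3 + H)
h(G) = 5 + G (h(G) = G + 5 = 5 + G)
(W(-3)*j(-3))*h(2) = ((3 - 3)*(1 - 3))*(5 + 2) = (0*(-2))*7 = 0*7 = 0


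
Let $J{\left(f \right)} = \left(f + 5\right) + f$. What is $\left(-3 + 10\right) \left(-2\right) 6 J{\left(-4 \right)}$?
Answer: $252$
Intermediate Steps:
$J{\left(f \right)} = 5 + 2 f$ ($J{\left(f \right)} = \left(5 + f\right) + f = 5 + 2 f$)
$\left(-3 + 10\right) \left(-2\right) 6 J{\left(-4 \right)} = \left(-3 + 10\right) \left(-2\right) 6 \left(5 + 2 \left(-4\right)\right) = 7 \left(- 12 \left(5 - 8\right)\right) = 7 \left(\left(-12\right) \left(-3\right)\right) = 7 \cdot 36 = 252$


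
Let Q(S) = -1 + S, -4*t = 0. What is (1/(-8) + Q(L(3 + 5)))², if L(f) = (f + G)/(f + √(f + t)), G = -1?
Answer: 9/64 + √2/16 ≈ 0.22901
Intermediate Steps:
t = 0 (t = -¼*0 = 0)
L(f) = (-1 + f)/(f + √f) (L(f) = (f - 1)/(f + √(f + 0)) = (-1 + f)/(f + √f))
(1/(-8) + Q(L(3 + 5)))² = (1/(-8) + (-1 + (-1 + (3 + 5))/((3 + 5) + √(3 + 5))))² = (1*(-⅛) + (-1 + (-1 + 8)/(8 + √8)))² = (-⅛ + (-1 + 7/(8 + 2*√2)))² = (-9/8 + 7/(8 + 2*√2))²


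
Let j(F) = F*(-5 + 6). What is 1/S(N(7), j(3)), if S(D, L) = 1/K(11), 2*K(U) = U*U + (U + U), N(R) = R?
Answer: 143/2 ≈ 71.500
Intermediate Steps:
K(U) = U + U²/2 (K(U) = (U*U + (U + U))/2 = (U² + 2*U)/2 = U + U²/2)
j(F) = F (j(F) = F*1 = F)
S(D, L) = 2/143 (S(D, L) = 1/((½)*11*(2 + 11)) = 1/((½)*11*13) = 1/(143/2) = 2/143)
1/S(N(7), j(3)) = 1/(2/143) = 143/2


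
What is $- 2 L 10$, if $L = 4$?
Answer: $-80$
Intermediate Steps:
$- 2 L 10 = \left(-2\right) 4 \cdot 10 = \left(-8\right) 10 = -80$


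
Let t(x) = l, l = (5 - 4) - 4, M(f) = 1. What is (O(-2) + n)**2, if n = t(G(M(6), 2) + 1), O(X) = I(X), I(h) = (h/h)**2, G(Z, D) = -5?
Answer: 4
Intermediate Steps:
I(h) = 1 (I(h) = 1**2 = 1)
O(X) = 1
l = -3 (l = 1 - 4 = -3)
t(x) = -3
n = -3
(O(-2) + n)**2 = (1 - 3)**2 = (-2)**2 = 4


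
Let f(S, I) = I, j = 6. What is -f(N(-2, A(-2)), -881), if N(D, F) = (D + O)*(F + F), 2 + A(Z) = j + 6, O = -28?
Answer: 881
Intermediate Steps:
A(Z) = 10 (A(Z) = -2 + (6 + 6) = -2 + 12 = 10)
N(D, F) = 2*F*(-28 + D) (N(D, F) = (D - 28)*(F + F) = (-28 + D)*(2*F) = 2*F*(-28 + D))
-f(N(-2, A(-2)), -881) = -1*(-881) = 881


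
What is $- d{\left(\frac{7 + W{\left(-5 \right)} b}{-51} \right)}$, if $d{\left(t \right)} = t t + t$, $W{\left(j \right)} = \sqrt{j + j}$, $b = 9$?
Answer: $\frac{1118}{2601} + \frac{37 i \sqrt{10}}{289} \approx 0.42983 + 0.40486 i$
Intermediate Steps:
$W{\left(j \right)} = \sqrt{2} \sqrt{j}$ ($W{\left(j \right)} = \sqrt{2 j} = \sqrt{2} \sqrt{j}$)
$d{\left(t \right)} = t + t^{2}$ ($d{\left(t \right)} = t^{2} + t = t + t^{2}$)
$- d{\left(\frac{7 + W{\left(-5 \right)} b}{-51} \right)} = - \frac{7 + \sqrt{2} \sqrt{-5} \cdot 9}{-51} \left(1 + \frac{7 + \sqrt{2} \sqrt{-5} \cdot 9}{-51}\right) = - \left(7 + \sqrt{2} i \sqrt{5} \cdot 9\right) \left(- \frac{1}{51}\right) \left(1 + \left(7 + \sqrt{2} i \sqrt{5} \cdot 9\right) \left(- \frac{1}{51}\right)\right) = - \left(7 + i \sqrt{10} \cdot 9\right) \left(- \frac{1}{51}\right) \left(1 + \left(7 + i \sqrt{10} \cdot 9\right) \left(- \frac{1}{51}\right)\right) = - \left(7 + 9 i \sqrt{10}\right) \left(- \frac{1}{51}\right) \left(1 + \left(7 + 9 i \sqrt{10}\right) \left(- \frac{1}{51}\right)\right) = - \left(- \frac{7}{51} - \frac{3 i \sqrt{10}}{17}\right) \left(1 - \left(\frac{7}{51} + \frac{3 i \sqrt{10}}{17}\right)\right) = - \left(- \frac{7}{51} - \frac{3 i \sqrt{10}}{17}\right) \left(\frac{44}{51} - \frac{3 i \sqrt{10}}{17}\right)$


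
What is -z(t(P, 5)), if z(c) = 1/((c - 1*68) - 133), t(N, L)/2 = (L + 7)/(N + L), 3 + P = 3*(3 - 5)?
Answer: 1/207 ≈ 0.0048309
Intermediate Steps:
P = -9 (P = -3 + 3*(3 - 5) = -3 + 3*(-2) = -3 - 6 = -9)
t(N, L) = 2*(7 + L)/(L + N) (t(N, L) = 2*((L + 7)/(N + L)) = 2*((7 + L)/(L + N)) = 2*(7 + L)/(L + N))
z(c) = 1/(-201 + c) (z(c) = 1/((c - 68) - 133) = 1/((-68 + c) - 133) = 1/(-201 + c))
-z(t(P, 5)) = -1/(-201 + 2*(7 + 5)/(5 - 9)) = -1/(-201 + 2*12/(-4)) = -1/(-201 + 2*(-¼)*12) = -1/(-201 - 6) = -1/(-207) = -1*(-1/207) = 1/207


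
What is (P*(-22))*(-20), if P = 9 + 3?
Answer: 5280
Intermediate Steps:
P = 12
(P*(-22))*(-20) = (12*(-22))*(-20) = -264*(-20) = 5280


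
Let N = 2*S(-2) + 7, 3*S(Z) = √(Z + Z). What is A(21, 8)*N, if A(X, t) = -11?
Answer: -77 - 44*I/3 ≈ -77.0 - 14.667*I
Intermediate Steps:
S(Z) = √2*√Z/3 (S(Z) = √(Z + Z)/3 = √(2*Z)/3 = (√2*√Z)/3 = √2*√Z/3)
N = 7 + 4*I/3 (N = 2*(√2*√(-2)/3) + 7 = 2*(√2*(I*√2)/3) + 7 = 2*(2*I/3) + 7 = 4*I/3 + 7 = 7 + 4*I/3 ≈ 7.0 + 1.3333*I)
A(21, 8)*N = -11*(7 + 4*I/3) = -77 - 44*I/3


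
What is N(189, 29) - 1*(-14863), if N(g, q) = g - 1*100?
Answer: 14952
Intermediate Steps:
N(g, q) = -100 + g (N(g, q) = g - 100 = -100 + g)
N(189, 29) - 1*(-14863) = (-100 + 189) - 1*(-14863) = 89 + 14863 = 14952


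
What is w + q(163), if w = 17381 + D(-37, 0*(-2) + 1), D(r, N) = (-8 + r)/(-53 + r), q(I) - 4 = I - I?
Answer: 34771/2 ≈ 17386.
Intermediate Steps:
q(I) = 4 (q(I) = 4 + (I - I) = 4 + 0 = 4)
D(r, N) = (-8 + r)/(-53 + r)
w = 34763/2 (w = 17381 + (-8 - 37)/(-53 - 37) = 17381 - 45/(-90) = 17381 - 1/90*(-45) = 17381 + ½ = 34763/2 ≈ 17382.)
w + q(163) = 34763/2 + 4 = 34771/2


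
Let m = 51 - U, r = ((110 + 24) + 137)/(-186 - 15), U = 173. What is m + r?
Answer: -24793/201 ≈ -123.35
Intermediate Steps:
r = -271/201 (r = (134 + 137)/(-201) = 271*(-1/201) = -271/201 ≈ -1.3483)
m = -122 (m = 51 - 1*173 = 51 - 173 = -122)
m + r = -122 - 271/201 = -24793/201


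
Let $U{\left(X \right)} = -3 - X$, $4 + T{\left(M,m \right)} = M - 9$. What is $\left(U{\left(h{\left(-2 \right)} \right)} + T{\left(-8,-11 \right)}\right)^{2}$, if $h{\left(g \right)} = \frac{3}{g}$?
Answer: $\frac{2025}{4} \approx 506.25$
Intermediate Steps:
$T{\left(M,m \right)} = -13 + M$ ($T{\left(M,m \right)} = -4 + \left(M - 9\right) = -4 + \left(-9 + M\right) = -13 + M$)
$\left(U{\left(h{\left(-2 \right)} \right)} + T{\left(-8,-11 \right)}\right)^{2} = \left(\left(-3 - \frac{3}{-2}\right) - 21\right)^{2} = \left(\left(-3 - 3 \left(- \frac{1}{2}\right)\right) - 21\right)^{2} = \left(\left(-3 - - \frac{3}{2}\right) - 21\right)^{2} = \left(\left(-3 + \frac{3}{2}\right) - 21\right)^{2} = \left(- \frac{3}{2} - 21\right)^{2} = \left(- \frac{45}{2}\right)^{2} = \frac{2025}{4}$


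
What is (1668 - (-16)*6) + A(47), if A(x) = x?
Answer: 1811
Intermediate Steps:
(1668 - (-16)*6) + A(47) = (1668 - (-16)*6) + 47 = (1668 - 1*(-96)) + 47 = (1668 + 96) + 47 = 1764 + 47 = 1811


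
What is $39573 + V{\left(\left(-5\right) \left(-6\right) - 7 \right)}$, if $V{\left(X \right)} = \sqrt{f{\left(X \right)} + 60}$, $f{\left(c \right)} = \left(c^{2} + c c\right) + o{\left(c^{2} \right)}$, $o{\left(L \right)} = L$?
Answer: $39573 + 3 \sqrt{183} \approx 39614.0$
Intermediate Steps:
$f{\left(c \right)} = 3 c^{2}$ ($f{\left(c \right)} = \left(c^{2} + c c\right) + c^{2} = \left(c^{2} + c^{2}\right) + c^{2} = 2 c^{2} + c^{2} = 3 c^{2}$)
$V{\left(X \right)} = \sqrt{60 + 3 X^{2}}$ ($V{\left(X \right)} = \sqrt{3 X^{2} + 60} = \sqrt{60 + 3 X^{2}}$)
$39573 + V{\left(\left(-5\right) \left(-6\right) - 7 \right)} = 39573 + \sqrt{60 + 3 \left(\left(-5\right) \left(-6\right) - 7\right)^{2}} = 39573 + \sqrt{60 + 3 \left(30 - 7\right)^{2}} = 39573 + \sqrt{60 + 3 \cdot 23^{2}} = 39573 + \sqrt{60 + 3 \cdot 529} = 39573 + \sqrt{60 + 1587} = 39573 + \sqrt{1647} = 39573 + 3 \sqrt{183}$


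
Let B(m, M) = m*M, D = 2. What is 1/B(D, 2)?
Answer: ¼ ≈ 0.25000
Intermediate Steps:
B(m, M) = M*m
1/B(D, 2) = 1/(2*2) = 1/4 = ¼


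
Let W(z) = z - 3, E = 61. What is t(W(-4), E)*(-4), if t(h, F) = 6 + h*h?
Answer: -220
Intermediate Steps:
W(z) = -3 + z
t(h, F) = 6 + h²
t(W(-4), E)*(-4) = (6 + (-3 - 4)²)*(-4) = (6 + (-7)²)*(-4) = (6 + 49)*(-4) = 55*(-4) = -220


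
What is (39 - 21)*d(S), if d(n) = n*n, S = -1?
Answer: 18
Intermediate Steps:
d(n) = n²
(39 - 21)*d(S) = (39 - 21)*(-1)² = 18*1 = 18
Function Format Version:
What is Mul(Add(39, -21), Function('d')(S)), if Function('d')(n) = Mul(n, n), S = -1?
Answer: 18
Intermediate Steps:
Function('d')(n) = Pow(n, 2)
Mul(Add(39, -21), Function('d')(S)) = Mul(Add(39, -21), Pow(-1, 2)) = Mul(18, 1) = 18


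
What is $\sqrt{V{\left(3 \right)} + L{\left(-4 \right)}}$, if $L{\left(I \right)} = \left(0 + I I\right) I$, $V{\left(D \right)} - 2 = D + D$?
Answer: $2 i \sqrt{14} \approx 7.4833 i$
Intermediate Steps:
$V{\left(D \right)} = 2 + 2 D$ ($V{\left(D \right)} = 2 + \left(D + D\right) = 2 + 2 D$)
$L{\left(I \right)} = I^{3}$ ($L{\left(I \right)} = \left(0 + I^{2}\right) I = I^{2} I = I^{3}$)
$\sqrt{V{\left(3 \right)} + L{\left(-4 \right)}} = \sqrt{\left(2 + 2 \cdot 3\right) + \left(-4\right)^{3}} = \sqrt{\left(2 + 6\right) - 64} = \sqrt{8 - 64} = \sqrt{-56} = 2 i \sqrt{14}$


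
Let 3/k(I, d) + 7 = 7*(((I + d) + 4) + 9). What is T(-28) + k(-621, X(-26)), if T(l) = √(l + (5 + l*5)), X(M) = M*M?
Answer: 3/469 + I*√163 ≈ 0.0063966 + 12.767*I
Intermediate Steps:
X(M) = M²
k(I, d) = 3/(84 + 7*I + 7*d) (k(I, d) = 3/(-7 + 7*(((I + d) + 4) + 9)) = 3/(-7 + 7*((4 + I + d) + 9)) = 3/(-7 + 7*(13 + I + d)) = 3/(-7 + (91 + 7*I + 7*d)) = 3/(84 + 7*I + 7*d))
T(l) = √(5 + 6*l) (T(l) = √(l + (5 + 5*l)) = √(5 + 6*l))
T(-28) + k(-621, X(-26)) = √(5 + 6*(-28)) + 3/(7*(12 - 621 + (-26)²)) = √(5 - 168) + 3/(7*(12 - 621 + 676)) = √(-163) + (3/7)/67 = I*√163 + (3/7)*(1/67) = I*√163 + 3/469 = 3/469 + I*√163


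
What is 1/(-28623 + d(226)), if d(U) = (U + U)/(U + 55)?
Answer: -281/8042611 ≈ -3.4939e-5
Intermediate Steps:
d(U) = 2*U/(55 + U) (d(U) = (2*U)/(55 + U) = 2*U/(55 + U))
1/(-28623 + d(226)) = 1/(-28623 + 2*226/(55 + 226)) = 1/(-28623 + 2*226/281) = 1/(-28623 + 2*226*(1/281)) = 1/(-28623 + 452/281) = 1/(-8042611/281) = -281/8042611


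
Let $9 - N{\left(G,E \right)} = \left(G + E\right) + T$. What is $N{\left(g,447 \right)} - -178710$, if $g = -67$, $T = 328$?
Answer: $178011$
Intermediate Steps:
$N{\left(G,E \right)} = -319 - E - G$ ($N{\left(G,E \right)} = 9 - \left(\left(G + E\right) + 328\right) = 9 - \left(\left(E + G\right) + 328\right) = 9 - \left(328 + E + G\right) = -319 - E - G$)
$N{\left(g,447 \right)} - -178710 = \left(-319 - 447 - -67\right) - -178710 = \left(-319 - 447 + 67\right) + 178710 = -699 + 178710 = 178011$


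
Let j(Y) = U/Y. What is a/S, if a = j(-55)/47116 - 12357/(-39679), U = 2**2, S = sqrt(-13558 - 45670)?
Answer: -4002690493*I*sqrt(14807)/380626398866285 ≈ -0.0012796*I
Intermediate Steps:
S = 2*I*sqrt(14807) (S = sqrt(-59228) = 2*I*sqrt(14807) ≈ 243.37*I)
U = 4
j(Y) = 4/Y
a = 8005380986/25705841755 (a = (4/(-55))/47116 - 12357/(-39679) = (4*(-1/55))*(1/47116) - 12357*(-1/39679) = -4/55*1/47116 + 12357/39679 = -1/647845 + 12357/39679 = 8005380986/25705841755 ≈ 0.31142)
a/S = 8005380986/(25705841755*((2*I*sqrt(14807)))) = 8005380986*(-I*sqrt(14807)/29614)/25705841755 = -4002690493*I*sqrt(14807)/380626398866285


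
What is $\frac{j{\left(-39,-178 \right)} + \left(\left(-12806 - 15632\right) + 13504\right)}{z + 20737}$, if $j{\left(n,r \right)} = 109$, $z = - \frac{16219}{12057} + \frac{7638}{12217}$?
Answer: $- \frac{114933051075}{160761141884} \approx -0.71493$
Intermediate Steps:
$z = - \frac{5581903}{7752651}$ ($z = \left(-16219\right) \frac{1}{12057} + 7638 \cdot \frac{1}{12217} = - \frac{16219}{12057} + \frac{402}{643} = - \frac{5581903}{7752651} \approx -0.72$)
$\frac{j{\left(-39,-178 \right)} + \left(\left(-12806 - 15632\right) + 13504\right)}{z + 20737} = \frac{109 + \left(\left(-12806 - 15632\right) + 13504\right)}{- \frac{5581903}{7752651} + 20737} = \frac{109 + \left(-28438 + 13504\right)}{\frac{160761141884}{7752651}} = \left(109 - 14934\right) \frac{7752651}{160761141884} = \left(-14825\right) \frac{7752651}{160761141884} = - \frac{114933051075}{160761141884}$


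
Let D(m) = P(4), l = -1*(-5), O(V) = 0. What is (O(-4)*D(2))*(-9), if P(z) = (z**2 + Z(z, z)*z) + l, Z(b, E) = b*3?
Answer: 0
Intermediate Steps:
Z(b, E) = 3*b
l = 5
P(z) = 5 + 4*z**2 (P(z) = (z**2 + (3*z)*z) + 5 = (z**2 + 3*z**2) + 5 = 4*z**2 + 5 = 5 + 4*z**2)
D(m) = 69 (D(m) = 5 + 4*4**2 = 5 + 4*16 = 5 + 64 = 69)
(O(-4)*D(2))*(-9) = (0*69)*(-9) = 0*(-9) = 0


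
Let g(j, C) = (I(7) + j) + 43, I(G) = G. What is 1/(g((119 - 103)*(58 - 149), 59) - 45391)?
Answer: -1/46797 ≈ -2.1369e-5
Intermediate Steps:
g(j, C) = 50 + j (g(j, C) = (7 + j) + 43 = 50 + j)
1/(g((119 - 103)*(58 - 149), 59) - 45391) = 1/((50 + (119 - 103)*(58 - 149)) - 45391) = 1/((50 + 16*(-91)) - 45391) = 1/((50 - 1456) - 45391) = 1/(-1406 - 45391) = 1/(-46797) = -1/46797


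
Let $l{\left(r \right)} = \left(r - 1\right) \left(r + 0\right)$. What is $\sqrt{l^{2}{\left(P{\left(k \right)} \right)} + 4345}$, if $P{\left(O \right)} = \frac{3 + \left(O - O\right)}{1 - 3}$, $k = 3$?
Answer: $\frac{\sqrt{69745}}{4} \approx 66.023$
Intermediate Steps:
$P{\left(O \right)} = - \frac{3}{2}$ ($P{\left(O \right)} = \frac{3 + 0}{-2} = 3 \left(- \frac{1}{2}\right) = - \frac{3}{2}$)
$l{\left(r \right)} = r \left(-1 + r\right)$ ($l{\left(r \right)} = \left(-1 + r\right) r = r \left(-1 + r\right)$)
$\sqrt{l^{2}{\left(P{\left(k \right)} \right)} + 4345} = \sqrt{\left(- \frac{3 \left(-1 - \frac{3}{2}\right)}{2}\right)^{2} + 4345} = \sqrt{\left(\left(- \frac{3}{2}\right) \left(- \frac{5}{2}\right)\right)^{2} + 4345} = \sqrt{\left(\frac{15}{4}\right)^{2} + 4345} = \sqrt{\frac{225}{16} + 4345} = \sqrt{\frac{69745}{16}} = \frac{\sqrt{69745}}{4}$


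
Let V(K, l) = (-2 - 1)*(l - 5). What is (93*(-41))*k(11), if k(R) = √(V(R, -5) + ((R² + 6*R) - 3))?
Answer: -3813*√214 ≈ -55779.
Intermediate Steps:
V(K, l) = 15 - 3*l (V(K, l) = -3*(-5 + l) = 15 - 3*l)
k(R) = √(27 + R² + 6*R) (k(R) = √((15 - 3*(-5)) + ((R² + 6*R) - 3)) = √((15 + 15) + (-3 + R² + 6*R)) = √(30 + (-3 + R² + 6*R)) = √(27 + R² + 6*R))
(93*(-41))*k(11) = (93*(-41))*√(27 + 11² + 6*11) = -3813*√(27 + 121 + 66) = -3813*√214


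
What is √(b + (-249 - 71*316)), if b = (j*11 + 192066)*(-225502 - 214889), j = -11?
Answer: 2*I*√21132718295 ≈ 2.9074e+5*I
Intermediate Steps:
b = -84530850495 (b = (-11*11 + 192066)*(-225502 - 214889) = (-121 + 192066)*(-440391) = 191945*(-440391) = -84530850495)
√(b + (-249 - 71*316)) = √(-84530850495 + (-249 - 71*316)) = √(-84530850495 + (-249 - 22436)) = √(-84530850495 - 22685) = √(-84530873180) = 2*I*√21132718295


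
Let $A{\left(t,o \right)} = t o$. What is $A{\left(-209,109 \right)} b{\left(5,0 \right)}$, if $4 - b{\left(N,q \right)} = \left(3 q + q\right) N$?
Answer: $-91124$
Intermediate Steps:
$A{\left(t,o \right)} = o t$
$b{\left(N,q \right)} = 4 - 4 N q$ ($b{\left(N,q \right)} = 4 - \left(3 q + q\right) N = 4 - 4 q N = 4 - 4 N q$)
$A{\left(-209,109 \right)} b{\left(5,0 \right)} = 109 \left(-209\right) \left(4 - 20 \cdot 0\right) = - 22781 \left(4 + 0\right) = \left(-22781\right) 4 = -91124$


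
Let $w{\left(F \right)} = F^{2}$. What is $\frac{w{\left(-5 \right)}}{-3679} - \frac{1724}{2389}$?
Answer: $- \frac{6402321}{8789131} \approx -0.72844$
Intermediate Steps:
$\frac{w{\left(-5 \right)}}{-3679} - \frac{1724}{2389} = \frac{\left(-5\right)^{2}}{-3679} - \frac{1724}{2389} = 25 \left(- \frac{1}{3679}\right) - \frac{1724}{2389} = - \frac{25}{3679} - \frac{1724}{2389} = - \frac{6402321}{8789131}$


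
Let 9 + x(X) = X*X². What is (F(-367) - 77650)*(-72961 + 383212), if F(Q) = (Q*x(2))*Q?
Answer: -65878387089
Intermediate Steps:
x(X) = -9 + X³ (x(X) = -9 + X*X² = -9 + X³)
F(Q) = -Q² (F(Q) = (Q*(-9 + 2³))*Q = (Q*(-9 + 8))*Q = (Q*(-1))*Q = (-Q)*Q = -Q²)
(F(-367) - 77650)*(-72961 + 383212) = (-1*(-367)² - 77650)*(-72961 + 383212) = (-1*134689 - 77650)*310251 = (-134689 - 77650)*310251 = -212339*310251 = -65878387089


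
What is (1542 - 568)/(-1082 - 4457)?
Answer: -974/5539 ≈ -0.17584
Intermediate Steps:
(1542 - 568)/(-1082 - 4457) = 974/(-5539) = 974*(-1/5539) = -974/5539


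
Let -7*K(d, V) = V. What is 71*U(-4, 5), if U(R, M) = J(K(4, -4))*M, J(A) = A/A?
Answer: 355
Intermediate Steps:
K(d, V) = -V/7
J(A) = 1
U(R, M) = M (U(R, M) = 1*M = M)
71*U(-4, 5) = 71*5 = 355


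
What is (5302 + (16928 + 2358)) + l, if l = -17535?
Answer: 7053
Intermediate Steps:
(5302 + (16928 + 2358)) + l = (5302 + (16928 + 2358)) - 17535 = (5302 + 19286) - 17535 = 24588 - 17535 = 7053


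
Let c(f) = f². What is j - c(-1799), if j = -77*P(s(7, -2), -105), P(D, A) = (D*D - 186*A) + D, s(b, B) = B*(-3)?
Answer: -4743445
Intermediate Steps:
s(b, B) = -3*B
P(D, A) = D + D² - 186*A (P(D, A) = (D² - 186*A) + D = D + D² - 186*A)
j = -1507044 (j = -77*(-3*(-2) + (-3*(-2))² - 186*(-105)) = -77*(6 + 6² + 19530) = -77*(6 + 36 + 19530) = -77*19572 = -1507044)
j - c(-1799) = -1507044 - 1*(-1799)² = -1507044 - 1*3236401 = -1507044 - 3236401 = -4743445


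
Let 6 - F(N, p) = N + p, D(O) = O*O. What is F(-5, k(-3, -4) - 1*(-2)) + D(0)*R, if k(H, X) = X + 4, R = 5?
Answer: 9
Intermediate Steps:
D(O) = O²
k(H, X) = 4 + X
F(N, p) = 6 - N - p (F(N, p) = 6 - (N + p) = 6 + (-N - p) = 6 - N - p)
F(-5, k(-3, -4) - 1*(-2)) + D(0)*R = (6 - 1*(-5) - ((4 - 4) - 1*(-2))) + 0²*5 = (6 + 5 - (0 + 2)) + 0*5 = (6 + 5 - 1*2) + 0 = (6 + 5 - 2) + 0 = 9 + 0 = 9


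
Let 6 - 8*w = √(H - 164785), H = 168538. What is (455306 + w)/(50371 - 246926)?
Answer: -1821227/786220 + 3*√417/1572440 ≈ -2.3164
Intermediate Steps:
w = ¾ - 3*√417/8 (w = ¾ - √(168538 - 164785)/8 = ¾ - 3*√417/8 ≈ -6.9077)
(455306 + w)/(50371 - 246926) = (455306 + (¾ - 3*√417/8))/(50371 - 246926) = (1821227/4 - 3*√417/8)/(-196555) = (1821227/4 - 3*√417/8)*(-1/196555) = -1821227/786220 + 3*√417/1572440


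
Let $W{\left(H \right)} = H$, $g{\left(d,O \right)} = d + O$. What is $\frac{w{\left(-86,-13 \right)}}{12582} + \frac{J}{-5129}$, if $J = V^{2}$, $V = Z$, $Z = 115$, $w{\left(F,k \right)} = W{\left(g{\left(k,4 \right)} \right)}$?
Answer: $- \frac{804073}{311754} \approx -2.5792$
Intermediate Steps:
$g{\left(d,O \right)} = O + d$
$w{\left(F,k \right)} = 4 + k$
$V = 115$
$J = 13225$ ($J = 115^{2} = 13225$)
$\frac{w{\left(-86,-13 \right)}}{12582} + \frac{J}{-5129} = \frac{4 - 13}{12582} + \frac{13225}{-5129} = \left(-9\right) \frac{1}{12582} + 13225 \left(- \frac{1}{5129}\right) = - \frac{1}{1398} - \frac{575}{223} = - \frac{804073}{311754}$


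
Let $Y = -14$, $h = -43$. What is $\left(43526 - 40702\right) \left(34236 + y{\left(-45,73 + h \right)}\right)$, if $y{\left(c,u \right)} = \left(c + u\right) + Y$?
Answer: $96600568$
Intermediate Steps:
$y{\left(c,u \right)} = -14 + c + u$ ($y{\left(c,u \right)} = \left(c + u\right) - 14 = -14 + c + u$)
$\left(43526 - 40702\right) \left(34236 + y{\left(-45,73 + h \right)}\right) = \left(43526 - 40702\right) \left(34236 - 29\right) = 2824 \left(34236 - 29\right) = 2824 \cdot 34207 = 96600568$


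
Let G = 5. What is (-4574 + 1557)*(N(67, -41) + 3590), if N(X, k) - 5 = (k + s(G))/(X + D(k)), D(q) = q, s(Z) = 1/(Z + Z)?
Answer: -2818755947/260 ≈ -1.0841e+7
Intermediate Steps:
s(Z) = 1/(2*Z)
N(X, k) = 5 + (⅒ + k)/(X + k) (N(X, k) = 5 + (k + (½)/5)/(X + k) = 5 + (k + (½)*(⅕))/(X + k) = 5 + (k + ⅒)/(X + k) = 5 + (⅒ + k)/(X + k))
(-4574 + 1557)*(N(67, -41) + 3590) = (-4574 + 1557)*((⅒ + 5*67 + 6*(-41))/(67 - 41) + 3590) = -3017*((⅒ + 335 - 246)/26 + 3590) = -3017*((1/26)*(891/10) + 3590) = -3017*(891/260 + 3590) = -3017*934291/260 = -2818755947/260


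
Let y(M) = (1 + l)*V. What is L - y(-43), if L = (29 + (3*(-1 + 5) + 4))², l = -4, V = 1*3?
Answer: 2034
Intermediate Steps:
V = 3
y(M) = -9 (y(M) = (1 - 4)*3 = -3*3 = -9)
L = 2025 (L = (29 + (3*4 + 4))² = (29 + (12 + 4))² = (29 + 16)² = 45² = 2025)
L - y(-43) = 2025 - 1*(-9) = 2025 + 9 = 2034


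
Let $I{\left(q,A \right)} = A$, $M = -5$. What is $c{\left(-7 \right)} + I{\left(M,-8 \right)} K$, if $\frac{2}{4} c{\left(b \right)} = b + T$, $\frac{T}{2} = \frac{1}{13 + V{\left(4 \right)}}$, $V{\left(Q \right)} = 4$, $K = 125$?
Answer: $- \frac{17234}{17} \approx -1013.8$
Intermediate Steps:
$T = \frac{2}{17}$ ($T = \frac{2}{13 + 4} = \frac{2}{17} \approx 0.11765$)
$c{\left(b \right)} = \frac{4}{17} + 2 b$ ($c{\left(b \right)} = 2 \left(b + \frac{2}{17}\right) = 2 \left(\frac{2}{17} + b\right) = \frac{4}{17} + 2 b$)
$c{\left(-7 \right)} + I{\left(M,-8 \right)} K = \left(\frac{4}{17} + 2 \left(-7\right)\right) - 1000 = \left(\frac{4}{17} - 14\right) - 1000 = - \frac{234}{17} - 1000 = - \frac{17234}{17}$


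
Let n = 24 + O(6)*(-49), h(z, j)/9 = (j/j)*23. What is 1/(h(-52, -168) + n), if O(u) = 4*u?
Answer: -1/945 ≈ -0.0010582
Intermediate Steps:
h(z, j) = 207 (h(z, j) = 9*((j/j)*23) = 9*(1*23) = 9*23 = 207)
n = -1152 (n = 24 + (4*6)*(-49) = 24 + 24*(-49) = 24 - 1176 = -1152)
1/(h(-52, -168) + n) = 1/(207 - 1152) = 1/(-945) = -1/945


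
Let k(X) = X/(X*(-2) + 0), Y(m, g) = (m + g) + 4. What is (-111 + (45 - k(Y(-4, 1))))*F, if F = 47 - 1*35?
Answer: -786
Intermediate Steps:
Y(m, g) = 4 + g + m (Y(m, g) = (g + m) + 4 = 4 + g + m)
k(X) = -½ (k(X) = X/(-2*X + 0) = X/((-2*X)) = X*(-1/(2*X)) = -½)
F = 12 (F = 47 - 35 = 12)
(-111 + (45 - k(Y(-4, 1))))*F = (-111 + (45 - 1*(-½)))*12 = (-111 + (45 + ½))*12 = (-111 + 91/2)*12 = -131/2*12 = -786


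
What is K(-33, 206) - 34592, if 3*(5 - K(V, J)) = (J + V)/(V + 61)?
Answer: -2905481/84 ≈ -34589.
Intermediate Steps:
K(V, J) = 5 - (J + V)/(3*(61 + V)) (K(V, J) = 5 - (J + V)/(3*(V + 61)) = 5 - (J + V)/(3*(61 + V)))
K(-33, 206) - 34592 = (915 - 1*206 + 14*(-33))/(3*(61 - 33)) - 34592 = (⅓)*(915 - 206 - 462)/28 - 34592 = (⅓)*(1/28)*247 - 34592 = 247/84 - 34592 = -2905481/84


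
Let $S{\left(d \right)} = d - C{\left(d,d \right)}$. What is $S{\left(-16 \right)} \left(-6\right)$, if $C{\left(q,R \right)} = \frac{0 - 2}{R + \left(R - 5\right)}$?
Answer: $\frac{3564}{37} \approx 96.324$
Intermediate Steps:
$C{\left(q,R \right)} = - \frac{2}{-5 + 2 R}$ ($C{\left(q,R \right)} = - \frac{2}{R + \left(-5 + R\right)} = - \frac{2}{-5 + 2 R}$)
$S{\left(d \right)} = d + \frac{2}{-5 + 2 d}$ ($S{\left(d \right)} = d - - \frac{2}{-5 + 2 d} = d + \frac{2}{-5 + 2 d}$)
$S{\left(-16 \right)} \left(-6\right) = \left(-16 + \frac{2}{-5 + 2 \left(-16\right)}\right) \left(-6\right) = \left(-16 + \frac{2}{-5 - 32}\right) \left(-6\right) = \left(-16 + \frac{2}{-37}\right) \left(-6\right) = \left(-16 + 2 \left(- \frac{1}{37}\right)\right) \left(-6\right) = \left(-16 - \frac{2}{37}\right) \left(-6\right) = \left(- \frac{594}{37}\right) \left(-6\right) = \frac{3564}{37}$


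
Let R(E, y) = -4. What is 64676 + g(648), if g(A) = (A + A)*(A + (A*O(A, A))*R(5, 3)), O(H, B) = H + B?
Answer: -4352660188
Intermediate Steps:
O(H, B) = B + H
g(A) = 2*A*(A - 8*A**2) (g(A) = (A + A)*(A + (A*(A + A))*(-4)) = (2*A)*(A + (A*(2*A))*(-4)) = (2*A)*(A + (2*A**2)*(-4)) = (2*A)*(A - 8*A**2) = 2*A*(A - 8*A**2))
64676 + g(648) = 64676 + 648**2*(2 - 16*648) = 64676 + 419904*(2 - 10368) = 64676 + 419904*(-10366) = 64676 - 4352724864 = -4352660188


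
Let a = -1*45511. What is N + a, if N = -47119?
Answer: -92630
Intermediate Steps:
a = -45511
N + a = -47119 - 45511 = -92630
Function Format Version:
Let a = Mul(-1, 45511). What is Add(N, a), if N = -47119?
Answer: -92630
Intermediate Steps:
a = -45511
Add(N, a) = Add(-47119, -45511) = -92630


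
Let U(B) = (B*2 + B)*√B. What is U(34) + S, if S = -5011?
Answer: -5011 + 102*√34 ≈ -4416.2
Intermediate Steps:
U(B) = 3*B^(3/2) (U(B) = (2*B + B)*√B = (3*B)*√B = 3*B^(3/2))
U(34) + S = 3*34^(3/2) - 5011 = 3*(34*√34) - 5011 = 102*√34 - 5011 = -5011 + 102*√34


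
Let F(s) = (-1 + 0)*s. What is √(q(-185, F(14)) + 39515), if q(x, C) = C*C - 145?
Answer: √39566 ≈ 198.91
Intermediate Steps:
F(s) = -s
q(x, C) = -145 + C² (q(x, C) = C² - 145 = -145 + C²)
√(q(-185, F(14)) + 39515) = √((-145 + (-1*14)²) + 39515) = √((-145 + (-14)²) + 39515) = √((-145 + 196) + 39515) = √(51 + 39515) = √39566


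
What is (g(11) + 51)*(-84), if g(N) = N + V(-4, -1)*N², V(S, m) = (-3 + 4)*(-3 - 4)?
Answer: 65940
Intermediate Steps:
V(S, m) = -7 (V(S, m) = 1*(-7) = -7)
g(N) = N - 7*N²
(g(11) + 51)*(-84) = (11*(1 - 7*11) + 51)*(-84) = (11*(1 - 77) + 51)*(-84) = (11*(-76) + 51)*(-84) = (-836 + 51)*(-84) = -785*(-84) = 65940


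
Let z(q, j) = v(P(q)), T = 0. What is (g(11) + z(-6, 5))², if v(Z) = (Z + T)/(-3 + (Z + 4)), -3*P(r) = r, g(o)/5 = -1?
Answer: 169/9 ≈ 18.778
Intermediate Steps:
g(o) = -5 (g(o) = 5*(-1) = -5)
P(r) = -r/3
v(Z) = Z/(1 + Z) (v(Z) = (Z + 0)/(-3 + (Z + 4)) = Z/(-3 + (4 + Z)) = Z/(1 + Z))
z(q, j) = -q/(3*(1 - q/3)) (z(q, j) = (-q/3)/(1 - q/3) = -q/(3*(1 - q/3)))
(g(11) + z(-6, 5))² = (-5 - 6/(-3 - 6))² = (-5 - 6/(-9))² = (-5 - 6*(-⅑))² = (-5 + ⅔)² = (-13/3)² = 169/9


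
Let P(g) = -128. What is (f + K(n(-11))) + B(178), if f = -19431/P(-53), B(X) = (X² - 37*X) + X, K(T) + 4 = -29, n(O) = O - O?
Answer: 3250535/128 ≈ 25395.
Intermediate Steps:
n(O) = 0
K(T) = -33 (K(T) = -4 - 29 = -33)
B(X) = X² - 36*X
f = 19431/128 (f = -19431/(-128) = -19431*(-1/128) = 19431/128 ≈ 151.80)
(f + K(n(-11))) + B(178) = (19431/128 - 33) + 178*(-36 + 178) = 15207/128 + 178*142 = 15207/128 + 25276 = 3250535/128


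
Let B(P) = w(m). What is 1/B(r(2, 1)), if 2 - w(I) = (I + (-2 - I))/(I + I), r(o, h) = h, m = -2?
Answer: 2/3 ≈ 0.66667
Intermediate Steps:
w(I) = 2 + 1/I (w(I) = 2 - (I + (-2 - I))/(I + I) = 2 - (-2)/(2*I) = 2 - (-2)*1/(2*I) = 2 - (-1)/I = 2 + 1/I)
B(P) = 3/2 (B(P) = 2 + 1/(-2) = 2 - 1/2 = 3/2)
1/B(r(2, 1)) = 1/(3/2) = 2/3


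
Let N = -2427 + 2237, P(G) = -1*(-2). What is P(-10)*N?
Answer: -380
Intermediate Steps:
P(G) = 2
N = -190
P(-10)*N = 2*(-190) = -380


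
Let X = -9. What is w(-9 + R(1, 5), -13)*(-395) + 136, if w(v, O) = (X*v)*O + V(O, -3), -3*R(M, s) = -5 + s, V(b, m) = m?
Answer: 417256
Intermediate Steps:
R(M, s) = 5/3 - s/3 (R(M, s) = -(-5 + s)/3 = 5/3 - s/3)
w(v, O) = -3 - 9*O*v (w(v, O) = (-9*v)*O - 3 = -9*O*v - 3 = -3 - 9*O*v)
w(-9 + R(1, 5), -13)*(-395) + 136 = (-3 - 9*(-13)*(-9 + (5/3 - ⅓*5)))*(-395) + 136 = (-3 - 9*(-13)*(-9 + (5/3 - 5/3)))*(-395) + 136 = (-3 - 9*(-13)*(-9 + 0))*(-395) + 136 = (-3 - 9*(-13)*(-9))*(-395) + 136 = (-3 - 1053)*(-395) + 136 = -1056*(-395) + 136 = 417120 + 136 = 417256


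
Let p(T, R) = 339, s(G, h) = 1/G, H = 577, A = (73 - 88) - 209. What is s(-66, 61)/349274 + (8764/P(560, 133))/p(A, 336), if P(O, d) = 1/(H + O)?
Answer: 76568787922591/2604885492 ≈ 29394.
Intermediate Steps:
A = -224 (A = -15 - 209 = -224)
P(O, d) = 1/(577 + O)
s(-66, 61)/349274 + (8764/P(560, 133))/p(A, 336) = 1/(-66*349274) + (8764/(1/(577 + 560)))/339 = -1/66*1/349274 + (8764/(1/1137))*(1/339) = -1/23052084 + (8764/(1/1137))*(1/339) = -1/23052084 + (8764*1137)*(1/339) = -1/23052084 + 9964668*(1/339) = -1/23052084 + 3321556/113 = 76568787922591/2604885492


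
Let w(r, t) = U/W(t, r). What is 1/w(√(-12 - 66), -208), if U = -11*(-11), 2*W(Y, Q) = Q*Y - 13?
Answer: -13/242 - 104*I*√78/121 ≈ -0.053719 - 7.5909*I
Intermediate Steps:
W(Y, Q) = -13/2 + Q*Y/2 (W(Y, Q) = (Q*Y - 13)/2 = (-13 + Q*Y)/2 = -13/2 + Q*Y/2)
U = 121
w(r, t) = 121/(-13/2 + r*t/2)
1/w(√(-12 - 66), -208) = 1/(242/(-13 + √(-12 - 66)*(-208))) = 1/(242/(-13 + √(-78)*(-208))) = 1/(242/(-13 + (I*√78)*(-208))) = 1/(242/(-13 - 208*I*√78)) = -13/242 - 104*I*√78/121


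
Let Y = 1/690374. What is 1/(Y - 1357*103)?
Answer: -690374/96494264353 ≈ -7.1546e-6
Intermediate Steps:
Y = 1/690374 ≈ 1.4485e-6
1/(Y - 1357*103) = 1/(1/690374 - 1357*103) = 1/(1/690374 - 139771) = 1/(-96494264353/690374) = -690374/96494264353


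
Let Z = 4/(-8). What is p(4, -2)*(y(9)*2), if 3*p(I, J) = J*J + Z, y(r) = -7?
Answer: -49/3 ≈ -16.333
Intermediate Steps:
Z = -½ (Z = 4*(-⅛) = -½ ≈ -0.50000)
p(I, J) = -⅙ + J²/3 (p(I, J) = (J*J - ½)/3 = (J² - ½)/3 = (-½ + J²)/3 = -⅙ + J²/3)
p(4, -2)*(y(9)*2) = (-⅙ + (⅓)*(-2)²)*(-7*2) = (-⅙ + (⅓)*4)*(-14) = (-⅙ + 4/3)*(-14) = (7/6)*(-14) = -49/3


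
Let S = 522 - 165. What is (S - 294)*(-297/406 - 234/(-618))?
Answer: -132813/5974 ≈ -22.232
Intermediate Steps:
S = 357
(S - 294)*(-297/406 - 234/(-618)) = (357 - 294)*(-297/406 - 234/(-618)) = 63*(-297*1/406 - 234*(-1/618)) = 63*(-297/406 + 39/103) = 63*(-14757/41818) = -132813/5974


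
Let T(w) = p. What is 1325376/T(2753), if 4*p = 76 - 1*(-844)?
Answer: 662688/115 ≈ 5762.5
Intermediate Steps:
p = 230 (p = (76 - 1*(-844))/4 = (76 + 844)/4 = (¼)*920 = 230)
T(w) = 230
1325376/T(2753) = 1325376/230 = 1325376*(1/230) = 662688/115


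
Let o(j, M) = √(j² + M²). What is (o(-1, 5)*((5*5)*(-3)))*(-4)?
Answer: 300*√26 ≈ 1529.7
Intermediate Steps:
o(j, M) = √(M² + j²)
(o(-1, 5)*((5*5)*(-3)))*(-4) = (√(5² + (-1)²)*((5*5)*(-3)))*(-4) = (√(25 + 1)*(25*(-3)))*(-4) = (√26*(-75))*(-4) = -75*√26*(-4) = 300*√26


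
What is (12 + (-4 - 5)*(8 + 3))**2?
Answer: 7569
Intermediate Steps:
(12 + (-4 - 5)*(8 + 3))**2 = (12 - 9*11)**2 = (12 - 99)**2 = (-87)**2 = 7569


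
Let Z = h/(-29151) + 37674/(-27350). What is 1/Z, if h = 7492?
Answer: -398639925/651570487 ≈ -0.61181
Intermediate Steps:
Z = -651570487/398639925 (Z = 7492/(-29151) + 37674/(-27350) = 7492*(-1/29151) + 37674*(-1/27350) = -7492/29151 - 18837/13675 = -651570487/398639925 ≈ -1.6345)
1/Z = 1/(-651570487/398639925) = -398639925/651570487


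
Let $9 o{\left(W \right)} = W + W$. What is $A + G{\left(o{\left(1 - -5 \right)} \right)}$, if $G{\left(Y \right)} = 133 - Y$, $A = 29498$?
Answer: $\frac{88889}{3} \approx 29630.0$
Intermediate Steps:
$o{\left(W \right)} = \frac{2 W}{9}$ ($o{\left(W \right)} = \frac{W + W}{9} = \frac{2 W}{9}$)
$A + G{\left(o{\left(1 - -5 \right)} \right)} = 29498 + \left(133 - \frac{2 \left(1 - -5\right)}{9}\right) = 29498 + \left(133 - \frac{2 \left(1 + 5\right)}{9}\right) = 29498 + \left(133 - \frac{2}{9} \cdot 6\right) = 29498 + \left(133 - \frac{4}{3}\right) = 29498 + \frac{395}{3} = \frac{88889}{3}$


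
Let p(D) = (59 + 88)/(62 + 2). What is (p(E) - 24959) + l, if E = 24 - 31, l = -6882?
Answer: -2037677/64 ≈ -31839.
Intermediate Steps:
E = -7
p(D) = 147/64
(p(E) - 24959) + l = (147/64 - 24959) - 6882 = -1597229/64 - 6882 = -2037677/64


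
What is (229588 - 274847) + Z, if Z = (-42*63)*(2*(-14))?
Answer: 28829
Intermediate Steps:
Z = 74088 (Z = -2646*(-28) = 74088)
(229588 - 274847) + Z = (229588 - 274847) + 74088 = -45259 + 74088 = 28829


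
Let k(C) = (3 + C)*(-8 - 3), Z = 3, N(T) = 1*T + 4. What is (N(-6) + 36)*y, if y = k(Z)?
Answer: -2244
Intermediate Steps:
N(T) = 4 + T (N(T) = T + 4 = 4 + T)
k(C) = -33 - 11*C (k(C) = (3 + C)*(-11) = -33 - 11*C)
y = -66 (y = -33 - 11*3 = -33 - 33 = -66)
(N(-6) + 36)*y = ((4 - 6) + 36)*(-66) = (-2 + 36)*(-66) = 34*(-66) = -2244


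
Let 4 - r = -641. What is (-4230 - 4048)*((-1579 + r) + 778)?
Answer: 1291368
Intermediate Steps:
r = 645 (r = 4 - 1*(-641) = 4 + 641 = 645)
(-4230 - 4048)*((-1579 + r) + 778) = (-4230 - 4048)*((-1579 + 645) + 778) = -8278*(-934 + 778) = -8278*(-156) = 1291368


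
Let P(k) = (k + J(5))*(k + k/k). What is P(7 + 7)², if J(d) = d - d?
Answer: 44100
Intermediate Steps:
J(d) = 0
P(k) = k*(1 + k) (P(k) = (k + 0)*(k + k/k) = k*(k + 1) = k*(1 + k))
P(7 + 7)² = ((7 + 7)*(1 + (7 + 7)))² = (14*(1 + 14))² = (14*15)² = 210² = 44100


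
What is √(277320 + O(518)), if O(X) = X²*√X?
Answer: 2*√(69330 + 67081*√518) ≈ 2526.7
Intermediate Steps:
O(X) = X^(5/2)
√(277320 + O(518)) = √(277320 + 518^(5/2)) = √(277320 + 268324*√518)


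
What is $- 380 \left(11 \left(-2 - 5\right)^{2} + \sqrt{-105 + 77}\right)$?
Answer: $-204820 - 760 i \sqrt{7} \approx -2.0482 \cdot 10^{5} - 2010.8 i$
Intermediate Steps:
$- 380 \left(11 \left(-2 - 5\right)^{2} + \sqrt{-105 + 77}\right) = - 380 \left(11 \left(-7\right)^{2} + \sqrt{-28}\right) = - 380 \left(11 \cdot 49 + 2 i \sqrt{7}\right) = - 380 \left(539 + 2 i \sqrt{7}\right) = -204820 - 760 i \sqrt{7}$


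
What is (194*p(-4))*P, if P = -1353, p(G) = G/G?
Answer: -262482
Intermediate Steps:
p(G) = 1
(194*p(-4))*P = (194*1)*(-1353) = 194*(-1353) = -262482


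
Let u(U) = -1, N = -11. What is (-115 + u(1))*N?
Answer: 1276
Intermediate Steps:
(-115 + u(1))*N = (-115 - 1)*(-11) = -116*(-11) = 1276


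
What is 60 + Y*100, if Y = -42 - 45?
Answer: -8640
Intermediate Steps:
Y = -87
60 + Y*100 = 60 - 87*100 = 60 - 8700 = -8640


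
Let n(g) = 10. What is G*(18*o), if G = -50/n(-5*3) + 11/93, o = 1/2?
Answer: -1362/31 ≈ -43.935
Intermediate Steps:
o = 1/2 ≈ 0.50000
G = -454/93 (G = -50/10 + 11/93 = -50*1/10 + 11*(1/93) = -5 + 11/93 = -454/93 ≈ -4.8817)
G*(18*o) = -2724/(31*2) = -454/93*9 = -1362/31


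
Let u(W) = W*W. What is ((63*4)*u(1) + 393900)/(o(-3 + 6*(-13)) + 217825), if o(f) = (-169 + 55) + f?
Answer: 197076/108815 ≈ 1.8111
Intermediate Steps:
u(W) = W²
o(f) = -114 + f
((63*4)*u(1) + 393900)/(o(-3 + 6*(-13)) + 217825) = ((63*4)*1² + 393900)/((-114 + (-3 + 6*(-13))) + 217825) = (252*1 + 393900)/((-114 + (-3 - 78)) + 217825) = (252 + 393900)/((-114 - 81) + 217825) = 394152/(-195 + 217825) = 394152/217630 = 394152*(1/217630) = 197076/108815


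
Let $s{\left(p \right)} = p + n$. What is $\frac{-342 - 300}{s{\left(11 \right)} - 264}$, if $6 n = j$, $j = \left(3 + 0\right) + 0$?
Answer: $\frac{1284}{505} \approx 2.5426$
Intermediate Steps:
$j = 3$ ($j = 3 + 0 = 3$)
$n = \frac{1}{2}$ ($n = \frac{1}{6} \cdot 3 = \frac{1}{2} \approx 0.5$)
$s{\left(p \right)} = \frac{1}{2} + p$ ($s{\left(p \right)} = p + \frac{1}{2} = \frac{1}{2} + p$)
$\frac{-342 - 300}{s{\left(11 \right)} - 264} = \frac{-342 - 300}{\left(\frac{1}{2} + 11\right) - 264} = - \frac{642}{\frac{23}{2} - 264} = - \frac{642}{- \frac{505}{2}} = \left(-642\right) \left(- \frac{2}{505}\right) = \frac{1284}{505}$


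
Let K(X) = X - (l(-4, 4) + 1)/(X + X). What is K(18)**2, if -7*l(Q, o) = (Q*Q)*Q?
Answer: 19936225/63504 ≈ 313.94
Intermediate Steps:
l(Q, o) = -Q**3/7 (l(Q, o) = -Q*Q*Q/7 = -Q**2*Q/7 = -Q**3/7)
K(X) = X - 71/(14*X) (K(X) = X - (-1/7*(-4)**3 + 1)/(X + X) = X - (-1/7*(-64) + 1)/(2*X) = X - (64/7 + 1)*1/(2*X) = X - 71*1/(2*X)/7 = X - 71/(14*X))
K(18)**2 = (18 - 71/14/18)**2 = (18 - 71/14*1/18)**2 = (18 - 71/252)**2 = (4465/252)**2 = 19936225/63504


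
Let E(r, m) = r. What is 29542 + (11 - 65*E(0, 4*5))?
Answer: 29553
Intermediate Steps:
29542 + (11 - 65*E(0, 4*5)) = 29542 + (11 - 65*0) = 29542 + (11 + 0) = 29542 + 11 = 29553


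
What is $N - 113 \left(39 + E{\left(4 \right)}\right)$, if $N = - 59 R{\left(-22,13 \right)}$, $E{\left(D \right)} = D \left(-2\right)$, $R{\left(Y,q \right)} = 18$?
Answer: $-4565$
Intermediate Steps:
$E{\left(D \right)} = - 2 D$
$N = -1062$ ($N = \left(-59\right) 18 = -1062$)
$N - 113 \left(39 + E{\left(4 \right)}\right) = -1062 - 113 \left(39 - 8\right) = -1062 - 113 \cdot 31 = -1062 - 3503 = -4565$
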